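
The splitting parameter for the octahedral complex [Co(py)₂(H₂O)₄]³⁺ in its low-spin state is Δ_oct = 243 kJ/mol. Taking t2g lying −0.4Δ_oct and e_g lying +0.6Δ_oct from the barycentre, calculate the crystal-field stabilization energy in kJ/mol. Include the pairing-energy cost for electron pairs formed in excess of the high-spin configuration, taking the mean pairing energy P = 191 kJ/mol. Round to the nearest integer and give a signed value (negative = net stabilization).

Ligand charges: 2×(+0) from py and 4×(+0) from H₂O sum to +0; with overall charge +3, Co is +3.
Co³⁺: group 9, so d-count = 9 − 3 = 6.
Electron filling gives t2g^6 e_g^0.
Orbital CFSE = 6(-0.4) + 0(0.6) = -2.4Δ_oct = -2.4 × 243 = -583 kJ/mol.
Pairing penalty: 3 pairs vs 1 in the high-spin reference → 2 extra × P = 382 kJ/mol.
Net CFSE = -583 + 382 = -201 kJ/mol.

-201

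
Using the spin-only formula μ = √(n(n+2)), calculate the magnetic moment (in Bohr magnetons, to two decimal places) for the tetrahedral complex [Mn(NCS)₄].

Each NCS⁻ contributes -1; 4 × (-1) = -4. With overall charge +0, Mn is in the +4 oxidation state.
Group 7 minus oxidation state +4 gives a d³ configuration for Mn⁴⁺.
Tetrahedral splitting is small, so the complex is high-spin.
Configuration: e^2 t2^1 → 3 unpaired electrons.
μ(spin-only) = √[3(3+2)] = √15 ≈ 3.87 Bohr magnetons.

3.87 Bohr magnetons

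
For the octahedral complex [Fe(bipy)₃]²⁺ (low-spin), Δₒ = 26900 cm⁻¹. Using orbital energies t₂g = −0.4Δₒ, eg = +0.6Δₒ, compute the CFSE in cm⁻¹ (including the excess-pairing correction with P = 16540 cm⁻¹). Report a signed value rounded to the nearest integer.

bipy is neutral, so the +2 overall charge sits on Fe: oxidation state +2.
Group 8 minus oxidation state +2 gives a d⁶ configuration for Fe²⁺.
Electron filling gives t₂g⁶ eg⁰.
The orbital stabilization is -2.4Δₒ = -2.4 × 26900 = -64560 cm⁻¹.
Pairing penalty: 3 pairs vs 1 in the high-spin reference → 2 extra × P = 33080 cm⁻¹.
Overall CFSE = -64560 + 33080 = -31480 cm⁻¹.

-31480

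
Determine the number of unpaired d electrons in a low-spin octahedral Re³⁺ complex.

Re sits in group 7; removing 3 electrons leaves Re³⁺ with 7 − 3 = 4 d electrons.
Configuration: t₂g⁴ eg⁰, giving 2 unpaired electrons.

2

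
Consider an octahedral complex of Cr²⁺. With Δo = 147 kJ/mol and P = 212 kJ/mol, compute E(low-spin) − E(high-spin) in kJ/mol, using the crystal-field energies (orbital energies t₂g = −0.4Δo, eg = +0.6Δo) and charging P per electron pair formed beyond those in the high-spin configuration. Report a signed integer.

Cr sits in group 6; removing 2 electrons leaves Cr²⁺ with 6 − 2 = 4 d electrons.
High-spin d⁴ fills as t₂g³ eg¹ with CFSE 3(−0.4) + 1(+0.6) = -0.6Δo = -88 kJ/mol.
For low-spin the configuration is t₂g⁴ eg⁰: orbital energy -1.6 × 147 = -235 kJ/mol, and 1 additional pair relative to high-spin adds 212 kJ/mol, giving -23 kJ/mol.
The difference is -23 − (-88) = 65 kJ/mol, so high-spin lies lower.

65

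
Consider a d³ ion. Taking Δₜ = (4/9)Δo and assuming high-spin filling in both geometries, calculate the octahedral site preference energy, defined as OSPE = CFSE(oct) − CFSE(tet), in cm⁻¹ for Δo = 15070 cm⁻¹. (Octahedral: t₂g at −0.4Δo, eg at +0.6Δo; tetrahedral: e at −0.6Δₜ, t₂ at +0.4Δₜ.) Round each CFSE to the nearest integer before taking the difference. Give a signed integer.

-12726

Octahedral high-spin t2g^3 e_g^0: CFSE = -1.2 × 15070 = -18084 cm⁻¹.
In a tetrahedral site the filling is e^2 t2^1: CFSE(tet) = -0.8Δₜ = -0.8 × (4/9)(15070) = -5358 cm⁻¹.
OSPE = -18084 − (-5358) = -12726 cm⁻¹.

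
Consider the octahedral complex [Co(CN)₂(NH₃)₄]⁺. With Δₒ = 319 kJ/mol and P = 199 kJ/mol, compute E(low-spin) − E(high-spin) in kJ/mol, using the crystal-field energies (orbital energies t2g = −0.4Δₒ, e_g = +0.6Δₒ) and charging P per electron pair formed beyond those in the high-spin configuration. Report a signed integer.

-240

Ligand charges: 2×(-1) from CN⁻ and 4×(+0) from NH₃ sum to -2; with overall charge +1, Co is +3.
Co sits in group 9; removing 3 electrons leaves Co³⁺ with 9 − 3 = 6 d electrons.
In the high-spin limit (t2g^4 e_g^2) the orbital term is -0.4Δₒ = -128 kJ/mol, with no excess pairing.
For low-spin the configuration is t2g^6 e_g^0: orbital energy -2.4 × 319 = -766 kJ/mol, and 2 additional pairs relative to high-spin add 398 kJ/mol, giving -368 kJ/mol.
The difference is -368 − (-128) = -240 kJ/mol, so low-spin lies lower.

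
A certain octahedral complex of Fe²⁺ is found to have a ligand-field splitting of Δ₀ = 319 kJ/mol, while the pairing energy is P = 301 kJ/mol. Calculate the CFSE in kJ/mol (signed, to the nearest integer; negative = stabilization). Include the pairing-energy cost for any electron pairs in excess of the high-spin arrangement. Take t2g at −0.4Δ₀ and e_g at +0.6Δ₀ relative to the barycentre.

Fe²⁺: group 8, so d-count = 8 − 2 = 6.
Since Δ₀ = 319 kJ/mol > P = 301 kJ/mol, the complex adopts the low-spin configuration.
Filling d⁶ accordingly: t2g^6 e_g^0.
Orbital CFSE = -2.4Δ₀ = -2.4 × 319 = -766 kJ/mol.
Excess pairs vs high-spin: 3 − 1 = 2; pairing cost = +602 kJ/mol.
Net CFSE = -766 + 602 = -164 kJ/mol.

-164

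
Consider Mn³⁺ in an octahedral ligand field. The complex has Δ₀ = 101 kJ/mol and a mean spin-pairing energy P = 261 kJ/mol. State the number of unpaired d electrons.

Group 7 minus oxidation state +3 gives a d⁴ configuration for Mn³⁺.
Δ₀ < P, so pairing is avoided: the ground state is high-spin.
That gives t2g^3 e_g^1.
Unpaired electrons: 4.

4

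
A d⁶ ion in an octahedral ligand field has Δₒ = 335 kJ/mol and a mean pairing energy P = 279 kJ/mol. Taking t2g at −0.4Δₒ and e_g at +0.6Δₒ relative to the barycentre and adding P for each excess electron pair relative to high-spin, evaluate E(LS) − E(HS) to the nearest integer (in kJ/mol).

High-spin: t2g^4 e_g^2, CFSE = -0.4Δₒ = -134 kJ/mol.
For low-spin the configuration is t2g^6 e_g^0: orbital energy -2.4 × 335 = -804 kJ/mol, and 2 additional pairs relative to high-spin add 558 kJ/mol, giving -246 kJ/mol.
Thus E(LS) − E(HS) = -112 kJ/mol.

-112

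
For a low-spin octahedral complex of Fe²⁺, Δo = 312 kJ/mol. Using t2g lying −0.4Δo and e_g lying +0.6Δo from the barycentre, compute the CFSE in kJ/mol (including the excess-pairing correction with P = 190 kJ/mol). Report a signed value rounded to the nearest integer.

Fe²⁺: group 8, so d-count = 8 − 2 = 6.
Configuration: t2g^6 e_g^0.
CFSE(orbital) = 6×(-0.4Δo) + 0×(0.6Δo) = -2.4Δo; with Δo = 312 kJ/mol that is -749 kJ/mol.
High-spin d⁶ would be t2g^4 e_g^2 with 1 pair; low-spin has 3, so 2 excess pairs cost +2P = +380 kJ/mol.
Net CFSE = -749 + 380 = -369 kJ/mol.

-369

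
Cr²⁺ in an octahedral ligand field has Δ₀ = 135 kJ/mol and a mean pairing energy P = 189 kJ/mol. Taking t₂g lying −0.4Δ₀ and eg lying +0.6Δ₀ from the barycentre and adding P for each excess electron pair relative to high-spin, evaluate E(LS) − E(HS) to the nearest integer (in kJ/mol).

54

Group 6 minus oxidation state +2 gives a d⁴ configuration for Cr²⁺.
High-spin: t₂g³ eg¹, CFSE = -0.6Δ₀ = -81 kJ/mol.
Low-spin: t₂g⁴ eg⁰, orbital CFSE = -1.6Δ₀ = -216 kJ/mol; plus 1 excess pair × P = +189 kJ/mol; total -27 kJ/mol.
E(LS) − E(HS) = -27 − (-81) = 54 kJ/mol.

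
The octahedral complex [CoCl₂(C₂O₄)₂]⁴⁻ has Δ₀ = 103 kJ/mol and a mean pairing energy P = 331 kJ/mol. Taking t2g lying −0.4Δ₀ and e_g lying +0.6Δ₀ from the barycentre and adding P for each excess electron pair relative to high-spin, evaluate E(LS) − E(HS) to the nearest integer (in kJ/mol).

Ligand charges: 2×(-1) from Cl⁻ and 2×(-2) from C₂O₄²⁻ sum to -6; with overall charge -4, Co is +2.
Co sits in group 9; removing 2 electrons leaves Co²⁺ with 9 − 2 = 7 d electrons.
In the high-spin limit (t2g^5 e_g^2) the orbital term is -0.8Δ₀ = -82 kJ/mol, with no excess pairing.
Low-spin t2g^6 e_g^1 gives -1.8Δ₀ = -185 kJ/mol, but forming 1 extra pair costs 1P = 331 kJ/mol, so E(LS) = -185 + 331 = 146 kJ/mol.
The difference is 146 − (-82) = 228 kJ/mol, so high-spin lies lower.

228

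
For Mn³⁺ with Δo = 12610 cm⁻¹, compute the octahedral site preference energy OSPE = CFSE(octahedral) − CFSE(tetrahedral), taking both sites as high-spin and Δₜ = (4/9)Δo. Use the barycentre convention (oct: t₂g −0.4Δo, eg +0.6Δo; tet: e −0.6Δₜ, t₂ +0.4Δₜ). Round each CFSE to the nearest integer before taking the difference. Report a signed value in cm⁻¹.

Mn³⁺: group 7, so d-count = 7 − 3 = 4.
Octahedral (high-spin): t2g^3 e_g^1, CFSE = 3(−0.4) + 1(+0.6) = -0.6Δo = -0.6 × 12610 = -7566 cm⁻¹.
In a tetrahedral site the filling is e^2 t2^2: CFSE(tet) = -0.4Δₜ = -0.4 × (4/9)(12610) = -2242 cm⁻¹.
Subtracting, OSPE = -7566 − (-2242) = -5324 cm⁻¹.

-5324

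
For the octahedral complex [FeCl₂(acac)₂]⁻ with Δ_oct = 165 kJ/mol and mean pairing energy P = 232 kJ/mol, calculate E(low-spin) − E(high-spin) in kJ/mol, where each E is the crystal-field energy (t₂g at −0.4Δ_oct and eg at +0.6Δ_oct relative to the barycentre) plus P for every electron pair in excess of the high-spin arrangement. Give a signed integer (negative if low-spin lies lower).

Ligand charges: 2×(-1) from Cl⁻ and 2×(-1) from acac⁻ sum to -4; with overall charge -1, Fe is +3.
Fe is in group 8, so Fe³⁺ is d⁵ (8 − 3 = 5).
In the high-spin limit (t₂g³ eg²) the orbital term is 0.0Δ_oct = 0 kJ/mol, with no excess pairing.
For low-spin the configuration is t₂g⁵ eg⁰: orbital energy -2.0 × 165 = -330 kJ/mol, and 2 additional pairs relative to high-spin add 464 kJ/mol, giving 134 kJ/mol.
The difference is 134 − (0) = 134 kJ/mol, so high-spin lies lower.

134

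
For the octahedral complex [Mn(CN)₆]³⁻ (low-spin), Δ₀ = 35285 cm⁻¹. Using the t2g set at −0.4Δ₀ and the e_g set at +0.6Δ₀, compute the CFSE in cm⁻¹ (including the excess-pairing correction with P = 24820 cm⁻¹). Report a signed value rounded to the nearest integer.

-31636

Each CN⁻ contributes -1; 6 × (-1) = -6. With overall charge -3, Mn is in the +3 oxidation state.
Mn sits in group 7; removing 3 electrons leaves Mn³⁺ with 7 − 3 = 4 d electrons.
Configuration: t2g^4 e_g^0.
The orbital stabilization is -1.6Δ₀ = -1.6 × 35285 = -56456 cm⁻¹.
Relative to high-spin t2g^3 e_g^1 (0 paired), the low-spin configuration has 1 additional pair, contributing +1 × 24820 = +24820 cm⁻¹.
Net CFSE = -56456 + 24820 = -31636 cm⁻¹.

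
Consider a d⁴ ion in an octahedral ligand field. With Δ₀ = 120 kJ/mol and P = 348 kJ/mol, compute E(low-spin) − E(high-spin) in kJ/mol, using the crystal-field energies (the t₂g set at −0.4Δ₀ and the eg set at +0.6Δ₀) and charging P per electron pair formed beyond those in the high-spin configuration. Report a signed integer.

228

High-spin: t₂g³ eg¹, CFSE = -0.6Δ₀ = -72 kJ/mol.
For low-spin the configuration is t₂g⁴ eg⁰: orbital energy -1.6 × 120 = -192 kJ/mol, and 1 additional pair relative to high-spin adds 348 kJ/mol, giving 156 kJ/mol.
The difference is 156 − (-72) = 228 kJ/mol, so high-spin lies lower.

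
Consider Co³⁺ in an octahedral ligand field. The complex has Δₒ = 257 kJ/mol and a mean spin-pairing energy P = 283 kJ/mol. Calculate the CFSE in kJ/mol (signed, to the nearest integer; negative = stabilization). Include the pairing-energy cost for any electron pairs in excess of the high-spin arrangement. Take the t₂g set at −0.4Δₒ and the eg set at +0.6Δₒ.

-103

Group 9 minus oxidation state +3 gives a d⁶ configuration for Co³⁺.
With Δₒ < P the complex is high-spin.
That gives t₂g⁴ eg².
Orbital CFSE = -0.4Δₒ = -0.4 × 257 = -103 kJ/mol.
High-spin has no excess pairs, so no pairing correction applies.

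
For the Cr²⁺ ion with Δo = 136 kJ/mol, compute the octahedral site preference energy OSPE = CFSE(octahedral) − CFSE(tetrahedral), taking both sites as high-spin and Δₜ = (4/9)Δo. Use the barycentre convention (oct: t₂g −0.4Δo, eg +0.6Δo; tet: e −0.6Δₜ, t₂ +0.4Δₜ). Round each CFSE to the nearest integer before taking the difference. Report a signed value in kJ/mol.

Cr is in group 6, so Cr²⁺ is d⁴ (6 − 2 = 4).
Octahedral (high-spin): t₂g³ eg¹, CFSE = 3(−0.4) + 1(+0.6) = -0.6Δo = -0.6 × 136 = -82 kJ/mol.
Tetrahedral: e² t₂², CFSE = 2(−0.6) + 2(+0.4) = -0.4Δₜ = -0.4 × (4/9) × 136 = -24 kJ/mol.
OSPE = CFSE(oct) − CFSE(tet) = -82 − (-24) = -58 kJ/mol.

-58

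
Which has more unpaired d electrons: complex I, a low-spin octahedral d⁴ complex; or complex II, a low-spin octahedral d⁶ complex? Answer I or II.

I

I: t₂g⁴ eg⁰ → 2 unpaired.
II: t₂g⁶ eg⁰ → 0 unpaired.
So I has more unpaired electrons.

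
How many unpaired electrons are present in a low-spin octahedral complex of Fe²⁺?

0

Fe is in group 8, so Fe²⁺ is d⁶ (8 − 2 = 6).
Configuration: t2g^6 e_g^0, giving 0 unpaired electrons.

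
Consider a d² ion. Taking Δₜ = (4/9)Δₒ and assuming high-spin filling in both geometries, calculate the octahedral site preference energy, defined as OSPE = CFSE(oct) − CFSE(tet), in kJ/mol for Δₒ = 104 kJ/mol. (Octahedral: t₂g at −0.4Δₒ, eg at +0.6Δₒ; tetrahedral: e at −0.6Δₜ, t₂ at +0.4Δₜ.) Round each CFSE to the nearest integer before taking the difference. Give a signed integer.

Octahedral high-spin t₂g² eg⁰: CFSE = -0.8 × 104 = -83 kJ/mol.
In a tetrahedral site the filling is e² t₂⁰: CFSE(tet) = -1.2Δₜ = -1.2 × (4/9)(104) = -55 kJ/mol.
OSPE = -83 − (-55) = -28 kJ/mol.

-28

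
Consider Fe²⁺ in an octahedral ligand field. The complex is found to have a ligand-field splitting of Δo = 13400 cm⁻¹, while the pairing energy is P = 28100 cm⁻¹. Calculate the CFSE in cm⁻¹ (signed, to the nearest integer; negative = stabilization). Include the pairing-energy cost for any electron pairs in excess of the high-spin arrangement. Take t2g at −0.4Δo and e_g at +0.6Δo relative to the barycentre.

Fe²⁺: group 8, so d-count = 8 − 2 = 6.
With Δo < P the complex is high-spin.
That gives t2g^4 e_g^2.
Orbital CFSE = -0.4Δo = -0.4 × 13400 = -5360 cm⁻¹.
High-spin has no excess pairs, so no pairing correction applies.

-5360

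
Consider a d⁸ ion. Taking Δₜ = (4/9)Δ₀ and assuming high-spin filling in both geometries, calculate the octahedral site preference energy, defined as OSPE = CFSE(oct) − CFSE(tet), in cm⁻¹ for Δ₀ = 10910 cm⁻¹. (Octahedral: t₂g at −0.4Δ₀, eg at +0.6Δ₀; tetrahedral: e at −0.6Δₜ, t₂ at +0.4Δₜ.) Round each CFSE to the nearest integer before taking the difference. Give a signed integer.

In an octahedral site d⁸ (HS) is t₂g⁶ eg², giving CFSE(oct) = -1.2Δ₀ = -13092 cm⁻¹.
In a tetrahedral site the filling is e⁴ t₂⁴: CFSE(tet) = -0.8Δₜ = -0.8 × (4/9)(10910) = -3879 cm⁻¹.
OSPE = CFSE(oct) − CFSE(tet) = -13092 − (-3879) = -9213 cm⁻¹.

-9213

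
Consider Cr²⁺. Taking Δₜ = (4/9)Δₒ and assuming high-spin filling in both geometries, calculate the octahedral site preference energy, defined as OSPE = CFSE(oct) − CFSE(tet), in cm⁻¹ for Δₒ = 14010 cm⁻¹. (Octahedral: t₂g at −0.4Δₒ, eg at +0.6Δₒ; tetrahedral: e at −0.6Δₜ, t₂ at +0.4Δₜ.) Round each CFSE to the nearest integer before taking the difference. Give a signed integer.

Group 6 minus oxidation state +2 gives a d⁴ configuration for Cr²⁺.
Octahedral (high-spin): t₂g³ eg¹, CFSE = 3(−0.4) + 1(+0.6) = -0.6Δₒ = -0.6 × 14010 = -8406 cm⁻¹.
Tetrahedral: e² t₂², CFSE = 2(−0.6) + 2(+0.4) = -0.4Δₜ = -0.4 × (4/9) × 14010 = -2491 cm⁻¹.
OSPE = CFSE(oct) − CFSE(tet) = -8406 − (-2491) = -5915 cm⁻¹.

-5915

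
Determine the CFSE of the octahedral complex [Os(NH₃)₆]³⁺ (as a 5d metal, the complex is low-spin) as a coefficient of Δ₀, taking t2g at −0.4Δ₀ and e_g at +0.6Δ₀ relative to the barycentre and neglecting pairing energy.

-2.0 Δ₀

NH₃ is neutral, so the +3 overall charge sits on Os: oxidation state +3.
Os³⁺: group 8, so d-count = 8 − 3 = 5.
Configuration: t2g^5 e_g^0.
CFSE = 5(-0.4Δ₀) + 0(0.6Δ₀) = -2.0Δ₀ + 0.0Δ₀ = -2.0Δ₀.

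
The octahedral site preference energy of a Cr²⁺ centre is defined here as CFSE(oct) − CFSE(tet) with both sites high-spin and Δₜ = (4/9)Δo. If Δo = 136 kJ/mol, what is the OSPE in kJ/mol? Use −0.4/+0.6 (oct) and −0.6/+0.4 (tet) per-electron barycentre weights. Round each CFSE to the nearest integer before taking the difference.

Cr is in group 6, so Cr²⁺ is d⁴ (6 − 2 = 4).
Octahedral (high-spin): t2g^3 e_g^1, CFSE = 3(−0.4) + 1(+0.6) = -0.6Δo = -0.6 × 136 = -82 kJ/mol.
In a tetrahedral site the filling is e^2 t2^2: CFSE(tet) = -0.4Δₜ = -0.4 × (4/9)(136) = -24 kJ/mol.
OSPE = CFSE(oct) − CFSE(tet) = -82 − (-24) = -58 kJ/mol.

-58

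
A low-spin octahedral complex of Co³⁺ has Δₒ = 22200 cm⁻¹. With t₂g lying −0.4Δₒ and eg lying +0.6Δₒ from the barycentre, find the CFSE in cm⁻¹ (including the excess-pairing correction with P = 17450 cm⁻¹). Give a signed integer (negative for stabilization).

Co is in group 9, so Co³⁺ is d⁶ (9 − 3 = 6).
Configuration: t₂g⁶ eg⁰.
CFSE(orbital) = 6×(-0.4Δₒ) + 0×(0.6Δₒ) = -2.4Δₒ; with Δₒ = 22200 cm⁻¹ that is -53280 cm⁻¹.
Relative to high-spin t₂g⁴ eg² (1 paired), the low-spin configuration has 2 additional pairs, contributing +2 × 17450 = +34900 cm⁻¹.
Net CFSE = -53280 + 34900 = -18380 cm⁻¹.

-18380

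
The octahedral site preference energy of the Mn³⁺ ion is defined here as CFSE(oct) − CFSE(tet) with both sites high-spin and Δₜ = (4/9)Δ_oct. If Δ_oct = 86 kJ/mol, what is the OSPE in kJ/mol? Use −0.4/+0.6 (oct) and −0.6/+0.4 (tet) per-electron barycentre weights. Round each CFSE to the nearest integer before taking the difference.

-37

Mn³⁺: group 7, so d-count = 7 − 3 = 4.
Octahedral high-spin t2g^3 e_g^1: CFSE = -0.6 × 86 = -52 kJ/mol.
In a tetrahedral site the filling is e^2 t2^2: CFSE(tet) = -0.4Δₜ = -0.4 × (4/9)(86) = -15 kJ/mol.
Subtracting, OSPE = -52 − (-15) = -37 kJ/mol.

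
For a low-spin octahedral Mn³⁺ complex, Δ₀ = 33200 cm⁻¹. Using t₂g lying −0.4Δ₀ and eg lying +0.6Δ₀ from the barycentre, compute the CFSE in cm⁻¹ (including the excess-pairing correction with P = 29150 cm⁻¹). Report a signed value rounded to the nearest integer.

Mn³⁺: group 7, so d-count = 7 − 3 = 4.
Electron filling gives t₂g⁴ eg⁰.
CFSE(orbital) = 4×(-0.4Δ₀) + 0×(0.6Δ₀) = -1.6Δ₀; with Δ₀ = 33200 cm⁻¹ that is -53120 cm⁻¹.
High-spin d⁴ would be t₂g³ eg¹ with 0 pairs; low-spin has 1, so 1 excess pair costs +1P = +29150 cm⁻¹.
Net CFSE = -53120 + 29150 = -23970 cm⁻¹.

-23970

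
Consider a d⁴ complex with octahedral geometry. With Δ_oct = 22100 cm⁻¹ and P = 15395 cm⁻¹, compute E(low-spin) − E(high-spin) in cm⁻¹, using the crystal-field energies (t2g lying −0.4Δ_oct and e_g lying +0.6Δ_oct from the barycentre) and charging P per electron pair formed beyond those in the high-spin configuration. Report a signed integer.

High-spin: t2g^3 e_g^1, CFSE = -0.6Δ_oct = -13260 cm⁻¹.
Low-spin: t2g^4 e_g^0, orbital CFSE = -1.6Δ_oct = -35360 cm⁻¹; plus 1 excess pair × P = +15395 cm⁻¹; total -19965 cm⁻¹.
Thus E(LS) − E(HS) = -6705 cm⁻¹.

-6705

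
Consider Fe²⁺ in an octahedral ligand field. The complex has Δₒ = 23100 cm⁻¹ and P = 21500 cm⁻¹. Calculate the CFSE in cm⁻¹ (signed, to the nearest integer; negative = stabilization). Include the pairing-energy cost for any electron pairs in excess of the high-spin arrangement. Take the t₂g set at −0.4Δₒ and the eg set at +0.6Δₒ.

-12440

Fe sits in group 8; removing 2 electrons leaves Fe²⁺ with 8 − 2 = 6 d electrons.
With Δₒ > P the complex is low-spin.
Configuration: t₂g⁶ eg⁰.
Orbital CFSE = -2.4Δₒ = -2.4 × 23100 = -55440 cm⁻¹.
Excess pairs vs high-spin: 3 − 1 = 2; pairing cost = +43000 cm⁻¹.
Net CFSE = -55440 + 43000 = -12440 cm⁻¹.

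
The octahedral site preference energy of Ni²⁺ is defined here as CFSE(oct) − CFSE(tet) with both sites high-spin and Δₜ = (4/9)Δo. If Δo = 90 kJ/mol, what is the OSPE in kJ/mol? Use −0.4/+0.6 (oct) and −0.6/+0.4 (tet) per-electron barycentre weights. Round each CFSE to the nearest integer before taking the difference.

-76

Ni²⁺: group 10, so d-count = 10 − 2 = 8.
Octahedral high-spin t₂g⁶ eg²: CFSE = -1.2 × 90 = -108 kJ/mol.
Tetrahedral e⁴ t₂⁴ gives -0.8Δₜ = -0.8 × (4/9) × 90 = -32 kJ/mol.
OSPE = -108 − (-32) = -76 kJ/mol.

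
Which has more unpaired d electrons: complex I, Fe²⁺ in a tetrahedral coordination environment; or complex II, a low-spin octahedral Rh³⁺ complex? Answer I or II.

I

I: Fe is in group 8, so Fe²⁺ is d⁶ (8 − 2 = 6); Tetrahedral fields are weak (Δₜ ≈ 4/9 Δₒ), so electrons fill high-spin; e^3 t2^3 → 4 unpaired.
II: Group 9 minus oxidation state +3 gives a d⁶ configuration for Rh³⁺; t₂g⁶ eg⁰ → 0 unpaired.
So I has more unpaired electrons.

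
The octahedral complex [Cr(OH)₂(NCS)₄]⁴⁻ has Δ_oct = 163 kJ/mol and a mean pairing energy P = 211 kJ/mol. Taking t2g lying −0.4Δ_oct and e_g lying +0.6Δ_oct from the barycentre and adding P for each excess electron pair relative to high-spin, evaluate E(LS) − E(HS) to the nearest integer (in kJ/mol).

Ligand charges: 2×(-1) from OH⁻ and 4×(-1) from NCS⁻ sum to -6; with overall charge -4, Cr is +2.
Cr sits in group 6; removing 2 electrons leaves Cr²⁺ with 6 − 2 = 4 d electrons.
High-spin d⁴ fills as t2g^3 e_g^1 with CFSE 3(−0.4) + 1(+0.6) = -0.6Δ_oct = -98 kJ/mol.
Low-spin t2g^4 e_g^0 gives -1.6Δ_oct = -261 kJ/mol, but forming 1 extra pair costs 1P = 211 kJ/mol, so E(LS) = -261 + 211 = -50 kJ/mol.
The difference is -50 − (-98) = 48 kJ/mol, so high-spin lies lower.

48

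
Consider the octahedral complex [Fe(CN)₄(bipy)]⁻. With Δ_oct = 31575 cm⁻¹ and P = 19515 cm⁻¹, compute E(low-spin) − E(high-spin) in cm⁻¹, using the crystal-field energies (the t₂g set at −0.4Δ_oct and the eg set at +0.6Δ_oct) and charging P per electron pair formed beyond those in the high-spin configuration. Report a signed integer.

-24120

Ligand charges: 4×(-1) from CN⁻ and 1×(+0) from bipy sum to -4; with overall charge -1, Fe is +3.
Fe sits in group 8; removing 3 electrons leaves Fe³⁺ with 8 − 3 = 5 d electrons.
High-spin: t₂g³ eg², CFSE = 0.0Δ_oct = 0 cm⁻¹.
For low-spin the configuration is t₂g⁵ eg⁰: orbital energy -2.0 × 31575 = -63150 cm⁻¹, and 2 additional pairs relative to high-spin add 39030 cm⁻¹, giving -24120 cm⁻¹.
The difference is -24120 − (0) = -24120 cm⁻¹, so low-spin lies lower.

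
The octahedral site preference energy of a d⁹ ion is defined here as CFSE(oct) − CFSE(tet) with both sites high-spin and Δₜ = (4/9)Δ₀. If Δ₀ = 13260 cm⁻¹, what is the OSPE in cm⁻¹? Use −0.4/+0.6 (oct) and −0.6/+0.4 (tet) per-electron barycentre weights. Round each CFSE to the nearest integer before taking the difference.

-5599

Octahedral high-spin t₂g⁶ eg³: CFSE = -0.6 × 13260 = -7956 cm⁻¹.
Tetrahedral: e⁴ t₂⁵, CFSE = 4(−0.6) + 5(+0.4) = -0.4Δₜ = -0.4 × (4/9) × 13260 = -2357 cm⁻¹.
Subtracting, OSPE = -7956 − (-2357) = -5599 cm⁻¹.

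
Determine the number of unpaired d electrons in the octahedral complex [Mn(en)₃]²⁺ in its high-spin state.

5

en is neutral, so the +2 overall charge sits on Mn: oxidation state +2.
Mn sits in group 7; removing 2 electrons leaves Mn²⁺ with 7 − 2 = 5 d electrons.
Configuration: t₂g³ eg², giving 5 unpaired electrons.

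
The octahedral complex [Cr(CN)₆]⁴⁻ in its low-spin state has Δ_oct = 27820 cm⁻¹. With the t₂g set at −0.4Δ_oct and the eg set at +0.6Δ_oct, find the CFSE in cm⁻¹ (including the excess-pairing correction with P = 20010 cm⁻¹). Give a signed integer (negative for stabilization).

-24502

Each CN⁻ contributes -1; 6 × (-1) = -6. With overall charge -4, Cr is in the +2 oxidation state.
Cr²⁺: group 6, so d-count = 6 − 2 = 4.
The d⁴ electrons fill as t₂g⁴ eg⁰.
Orbital CFSE = 4(-0.4) + 0(0.6) = -1.6Δ_oct = -1.6 × 27820 = -44512 cm⁻¹.
High-spin d⁴ would be t₂g³ eg¹ with 0 pairs; low-spin has 1, so 1 excess pair costs +1P = +20010 cm⁻¹.
Net CFSE = -44512 + 20010 = -24502 cm⁻¹.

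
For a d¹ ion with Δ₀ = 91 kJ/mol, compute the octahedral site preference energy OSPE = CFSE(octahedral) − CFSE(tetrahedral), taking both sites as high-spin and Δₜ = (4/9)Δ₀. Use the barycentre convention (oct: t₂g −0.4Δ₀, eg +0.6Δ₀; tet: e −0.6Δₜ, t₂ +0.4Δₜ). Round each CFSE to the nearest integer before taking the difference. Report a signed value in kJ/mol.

-12

Octahedral (high-spin): t2g^1 e_g^0, CFSE = 1(−0.4) + 0(+0.6) = -0.4Δ₀ = -0.4 × 91 = -36 kJ/mol.
Tetrahedral e^1 t2^0 gives -0.6Δₜ = -0.6 × (4/9) × 91 = -24 kJ/mol.
OSPE = -36 − (-24) = -12 kJ/mol.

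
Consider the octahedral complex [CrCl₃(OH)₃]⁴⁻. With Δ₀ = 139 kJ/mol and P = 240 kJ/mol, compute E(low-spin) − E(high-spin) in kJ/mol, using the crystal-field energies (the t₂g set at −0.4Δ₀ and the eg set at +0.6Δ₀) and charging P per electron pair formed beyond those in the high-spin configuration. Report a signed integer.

Ligand charges: 3×(-1) from Cl⁻ and 3×(-1) from OH⁻ sum to -6; with overall charge -4, Cr is +2.
Group 6 minus oxidation state +2 gives a d⁴ configuration for Cr²⁺.
In the high-spin limit (t₂g³ eg¹) the orbital term is -0.6Δ₀ = -83 kJ/mol, with no excess pairing.
Low-spin t₂g⁴ eg⁰ gives -1.6Δ₀ = -222 kJ/mol, but forming 1 extra pair costs 1P = 240 kJ/mol, so E(LS) = -222 + 240 = 18 kJ/mol.
The difference is 18 − (-83) = 101 kJ/mol, so high-spin lies lower.

101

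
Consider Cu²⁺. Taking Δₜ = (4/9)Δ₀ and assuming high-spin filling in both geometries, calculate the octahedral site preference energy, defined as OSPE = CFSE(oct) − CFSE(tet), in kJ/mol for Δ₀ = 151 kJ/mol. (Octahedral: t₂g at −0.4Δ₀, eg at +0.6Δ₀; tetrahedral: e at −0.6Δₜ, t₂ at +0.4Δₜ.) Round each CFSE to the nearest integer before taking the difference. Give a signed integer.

Cu sits in group 11; removing 2 electrons leaves Cu²⁺ with 11 − 2 = 9 d electrons.
Octahedral (high-spin): t₂g⁶ eg³, CFSE = 6(−0.4) + 3(+0.6) = -0.6Δ₀ = -0.6 × 151 = -91 kJ/mol.
Tetrahedral: e⁴ t₂⁵, CFSE = 4(−0.6) + 5(+0.4) = -0.4Δₜ = -0.4 × (4/9) × 151 = -27 kJ/mol.
OSPE = -91 − (-27) = -64 kJ/mol.

-64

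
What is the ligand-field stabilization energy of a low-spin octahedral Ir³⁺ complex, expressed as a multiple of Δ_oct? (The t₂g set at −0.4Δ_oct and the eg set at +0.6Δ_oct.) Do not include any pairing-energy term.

-2.4 Δ_oct

Ir sits in group 9; removing 3 electrons leaves Ir³⁺ with 9 − 3 = 6 d electrons.
Configuration: t₂g⁶ eg⁰.
CFSE = 6(-0.4Δ_oct) + 0(0.6Δ_oct) = -2.4Δ_oct + 0.0Δ_oct = -2.4Δ_oct.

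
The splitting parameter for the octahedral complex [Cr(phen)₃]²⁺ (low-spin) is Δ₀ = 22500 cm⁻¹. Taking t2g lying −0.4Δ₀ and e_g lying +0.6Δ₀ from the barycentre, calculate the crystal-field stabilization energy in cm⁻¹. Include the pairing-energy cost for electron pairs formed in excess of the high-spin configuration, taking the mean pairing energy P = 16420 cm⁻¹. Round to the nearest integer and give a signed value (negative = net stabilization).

phen is neutral, so the +2 overall charge sits on Cr: oxidation state +2.
Cr sits in group 6; removing 2 electrons leaves Cr²⁺ with 6 − 2 = 4 d electrons.
Configuration: t2g^4 e_g^0.
Orbital CFSE = 4(-0.4) + 0(0.6) = -1.6Δ₀ = -1.6 × 22500 = -36000 cm⁻¹.
Pairing penalty: 1 pair vs 0 in the high-spin reference → 1 extra × P = 16420 cm⁻¹.
Overall CFSE = -36000 + 16420 = -19580 cm⁻¹.

-19580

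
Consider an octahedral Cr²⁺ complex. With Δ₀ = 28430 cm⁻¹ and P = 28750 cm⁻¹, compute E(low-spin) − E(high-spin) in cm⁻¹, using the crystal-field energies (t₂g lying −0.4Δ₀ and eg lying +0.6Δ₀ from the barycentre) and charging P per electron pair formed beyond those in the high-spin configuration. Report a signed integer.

Cr is in group 6, so Cr²⁺ is d⁴ (6 − 2 = 4).
High-spin d⁴ fills as t₂g³ eg¹ with CFSE 3(−0.4) + 1(+0.6) = -0.6Δ₀ = -17058 cm⁻¹.
For low-spin the configuration is t₂g⁴ eg⁰: orbital energy -1.6 × 28430 = -45488 cm⁻¹, and 1 additional pair relative to high-spin adds 28750 cm⁻¹, giving -16738 cm⁻¹.
Thus E(LS) − E(HS) = 320 cm⁻¹.

320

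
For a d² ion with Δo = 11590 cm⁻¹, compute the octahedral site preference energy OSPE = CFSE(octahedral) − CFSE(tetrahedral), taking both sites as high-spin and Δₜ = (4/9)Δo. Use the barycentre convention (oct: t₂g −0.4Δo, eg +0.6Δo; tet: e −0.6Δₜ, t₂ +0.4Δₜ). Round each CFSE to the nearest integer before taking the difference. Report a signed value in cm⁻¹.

-3091

Octahedral high-spin t₂g² eg⁰: CFSE = -0.8 × 11590 = -9272 cm⁻¹.
Tetrahedral e² t₂⁰ gives -1.2Δₜ = -1.2 × (4/9) × 11590 = -6181 cm⁻¹.
OSPE = -9272 − (-6181) = -3091 cm⁻¹.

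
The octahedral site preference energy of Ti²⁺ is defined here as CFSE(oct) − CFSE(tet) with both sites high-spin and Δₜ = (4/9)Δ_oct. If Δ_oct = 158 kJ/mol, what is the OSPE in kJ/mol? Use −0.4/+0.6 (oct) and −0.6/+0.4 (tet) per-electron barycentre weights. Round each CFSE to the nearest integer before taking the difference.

Ti is in group 4, so Ti²⁺ is d² (4 − 2 = 2).
In an octahedral site d² (HS) is t2g^2 e_g^0, giving CFSE(oct) = -0.8Δ_oct = -126 kJ/mol.
Tetrahedral e^2 t2^0 gives -1.2Δₜ = -1.2 × (4/9) × 158 = -84 kJ/mol.
Subtracting, OSPE = -126 − (-84) = -42 kJ/mol.

-42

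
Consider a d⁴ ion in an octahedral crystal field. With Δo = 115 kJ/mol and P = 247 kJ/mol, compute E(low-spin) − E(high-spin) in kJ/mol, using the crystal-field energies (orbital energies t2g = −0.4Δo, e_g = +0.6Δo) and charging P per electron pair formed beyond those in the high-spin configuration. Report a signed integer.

132

High-spin d⁴ fills as t2g^3 e_g^1 with CFSE 3(−0.4) + 1(+0.6) = -0.6Δo = -69 kJ/mol.
For low-spin the configuration is t2g^4 e_g^0: orbital energy -1.6 × 115 = -184 kJ/mol, and 1 additional pair relative to high-spin adds 247 kJ/mol, giving 63 kJ/mol.
The difference is 63 − (-69) = 132 kJ/mol, so high-spin lies lower.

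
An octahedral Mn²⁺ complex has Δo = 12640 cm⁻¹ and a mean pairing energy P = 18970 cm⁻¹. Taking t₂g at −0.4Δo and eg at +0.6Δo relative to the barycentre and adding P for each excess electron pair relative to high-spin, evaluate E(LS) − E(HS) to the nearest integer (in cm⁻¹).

Mn sits in group 7; removing 2 electrons leaves Mn²⁺ with 7 − 2 = 5 d electrons.
High-spin: t₂g³ eg², CFSE = 0.0Δo = 0 cm⁻¹.
For low-spin the configuration is t₂g⁵ eg⁰: orbital energy -2.0 × 12640 = -25280 cm⁻¹, and 2 additional pairs relative to high-spin add 37940 cm⁻¹, giving 12660 cm⁻¹.
The difference is 12660 − (0) = 12660 cm⁻¹, so high-spin lies lower.

12660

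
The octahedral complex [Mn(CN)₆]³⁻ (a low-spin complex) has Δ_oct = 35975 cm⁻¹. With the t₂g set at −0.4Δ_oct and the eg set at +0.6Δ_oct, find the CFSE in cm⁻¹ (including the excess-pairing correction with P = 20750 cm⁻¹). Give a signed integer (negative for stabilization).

-36810

Each CN⁻ contributes -1; 6 × (-1) = -6. With overall charge -3, Mn is in the +3 oxidation state.
Mn sits in group 7; removing 3 electrons leaves Mn³⁺ with 7 − 3 = 4 d electrons.
Electron filling gives t₂g⁴ eg⁰.
The orbital stabilization is -1.6Δ_oct = -1.6 × 35975 = -57560 cm⁻¹.
Pairing penalty: 1 pair vs 0 in the high-spin reference → 1 extra × P = 20750 cm⁻¹.
Overall CFSE = -57560 + 20750 = -36810 cm⁻¹.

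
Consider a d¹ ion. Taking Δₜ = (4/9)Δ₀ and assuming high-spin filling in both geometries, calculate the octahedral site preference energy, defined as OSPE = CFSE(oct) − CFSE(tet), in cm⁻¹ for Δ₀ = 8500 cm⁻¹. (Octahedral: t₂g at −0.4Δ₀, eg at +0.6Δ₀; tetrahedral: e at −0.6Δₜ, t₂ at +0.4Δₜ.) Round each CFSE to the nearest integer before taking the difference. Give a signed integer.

In an octahedral site d¹ (HS) is t₂g¹ eg⁰, giving CFSE(oct) = -0.4Δ₀ = -3400 cm⁻¹.
In a tetrahedral site the filling is e¹ t₂⁰: CFSE(tet) = -0.6Δₜ = -0.6 × (4/9)(8500) = -2267 cm⁻¹.
Subtracting, OSPE = -3400 − (-2267) = -1133 cm⁻¹.

-1133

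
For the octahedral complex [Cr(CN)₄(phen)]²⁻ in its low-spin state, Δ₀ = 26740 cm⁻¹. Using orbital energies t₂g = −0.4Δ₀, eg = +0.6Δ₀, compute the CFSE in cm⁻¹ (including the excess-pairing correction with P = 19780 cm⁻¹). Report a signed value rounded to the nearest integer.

Ligand charges: 4×(-1) from CN⁻ and 1×(+0) from phen sum to -4; with overall charge -2, Cr is +2.
Cr is in group 6, so Cr²⁺ is d⁴ (6 − 2 = 4).
Electron filling gives t₂g⁴ eg⁰.
CFSE(orbital) = 4×(-0.4Δ₀) + 0×(0.6Δ₀) = -1.6Δ₀; with Δ₀ = 26740 cm⁻¹ that is -42784 cm⁻¹.
High-spin d⁴ would be t₂g³ eg¹ with 0 pairs; low-spin has 1, so 1 excess pair costs +1P = +19780 cm⁻¹.
Net CFSE = -42784 + 19780 = -23004 cm⁻¹.

-23004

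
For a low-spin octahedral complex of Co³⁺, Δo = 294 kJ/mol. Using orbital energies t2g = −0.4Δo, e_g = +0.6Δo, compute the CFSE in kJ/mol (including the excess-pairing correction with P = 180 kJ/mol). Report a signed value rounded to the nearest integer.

Co is in group 9, so Co³⁺ is d⁶ (9 − 3 = 6).
Electron filling gives t2g^6 e_g^0.
The orbital stabilization is -2.4Δo = -2.4 × 294 = -706 kJ/mol.
Relative to high-spin t2g^4 e_g^2 (1 paired), the low-spin configuration has 2 additional pairs, contributing +2 × 180 = +360 kJ/mol.
Overall CFSE = -706 + 360 = -346 kJ/mol.

-346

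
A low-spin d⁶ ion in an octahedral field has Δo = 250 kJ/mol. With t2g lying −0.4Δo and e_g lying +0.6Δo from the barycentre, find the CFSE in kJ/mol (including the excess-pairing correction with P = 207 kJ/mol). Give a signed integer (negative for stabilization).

-186

Electron filling gives t2g^6 e_g^0.
CFSE(orbital) = 6×(-0.4Δo) + 0×(0.6Δo) = -2.4Δo; with Δo = 250 kJ/mol that is -600 kJ/mol.
Pairing penalty: 3 pairs vs 1 in the high-spin reference → 2 extra × P = 414 kJ/mol.
Combining: -600 + 414 = -186 kJ/mol.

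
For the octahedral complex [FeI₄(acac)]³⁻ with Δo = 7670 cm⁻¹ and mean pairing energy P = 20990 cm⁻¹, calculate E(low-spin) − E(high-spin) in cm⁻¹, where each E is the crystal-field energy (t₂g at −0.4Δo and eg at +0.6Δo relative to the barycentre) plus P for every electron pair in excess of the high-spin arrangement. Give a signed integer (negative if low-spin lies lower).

Ligand charges: 4×(-1) from I⁻ and 1×(-1) from acac⁻ sum to -5; with overall charge -3, Fe is +2.
Fe is in group 8, so Fe²⁺ is d⁶ (8 − 2 = 6).
High-spin: t₂g⁴ eg², CFSE = -0.4Δo = -3068 cm⁻¹.
Low-spin t₂g⁶ eg⁰ gives -2.4Δo = -18408 cm⁻¹, but forming 2 extra pairs costs 2P = 41980 cm⁻¹, so E(LS) = -18408 + 41980 = 23572 cm⁻¹.
The difference is 23572 − (-3068) = 26640 cm⁻¹, so high-spin lies lower.

26640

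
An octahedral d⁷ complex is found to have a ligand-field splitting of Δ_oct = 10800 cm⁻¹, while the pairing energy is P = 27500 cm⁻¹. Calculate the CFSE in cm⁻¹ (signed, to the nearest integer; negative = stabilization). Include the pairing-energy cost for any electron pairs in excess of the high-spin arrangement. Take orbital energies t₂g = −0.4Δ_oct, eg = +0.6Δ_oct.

-8640

Δ_oct < P, so pairing is avoided: the ground state is high-spin.
That gives t₂g⁵ eg².
Orbital CFSE = -0.8Δ_oct = -0.8 × 10800 = -8640 cm⁻¹.
High-spin has no excess pairs, so no pairing correction applies.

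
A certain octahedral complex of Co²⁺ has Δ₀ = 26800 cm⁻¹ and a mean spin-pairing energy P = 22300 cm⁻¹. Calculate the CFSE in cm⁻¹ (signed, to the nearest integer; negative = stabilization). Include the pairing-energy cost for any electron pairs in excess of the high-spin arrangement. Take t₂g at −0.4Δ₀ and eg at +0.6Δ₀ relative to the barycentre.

-25940

Co sits in group 9; removing 2 electrons leaves Co²⁺ with 9 − 2 = 7 d electrons.
Δ₀ > P, so pairing is preferred: the ground state is low-spin.
Configuration: t₂g⁶ eg¹.
Orbital CFSE = -1.8Δ₀ = -1.8 × 26800 = -48240 cm⁻¹.
Excess pairs vs high-spin: 3 − 2 = 1; pairing cost = +22300 cm⁻¹.
Net CFSE = -48240 + 22300 = -25940 cm⁻¹.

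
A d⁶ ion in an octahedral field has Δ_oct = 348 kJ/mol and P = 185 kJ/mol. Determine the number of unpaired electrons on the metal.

0

Since Δ_oct = 348 kJ/mol > P = 185 kJ/mol, the complex adopts the low-spin configuration.
Filling d⁶ accordingly: t2g^6 e_g^0.
Unpaired electrons: 0.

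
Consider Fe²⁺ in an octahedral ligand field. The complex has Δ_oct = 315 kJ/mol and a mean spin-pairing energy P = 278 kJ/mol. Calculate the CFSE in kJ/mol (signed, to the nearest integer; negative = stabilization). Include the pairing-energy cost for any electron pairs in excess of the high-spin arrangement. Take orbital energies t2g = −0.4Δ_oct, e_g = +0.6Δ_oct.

Group 8 minus oxidation state +2 gives a d⁶ configuration for Fe²⁺.
Here Δ_oct > P (315 > 278), so the low-spin state is favoured.
Configuration: t2g^6 e_g^0.
Orbital CFSE = -2.4Δ_oct = -2.4 × 315 = -756 kJ/mol.
Excess pairs vs high-spin: 3 − 1 = 2; pairing cost = +556 kJ/mol.
Net CFSE = -756 + 556 = -200 kJ/mol.

-200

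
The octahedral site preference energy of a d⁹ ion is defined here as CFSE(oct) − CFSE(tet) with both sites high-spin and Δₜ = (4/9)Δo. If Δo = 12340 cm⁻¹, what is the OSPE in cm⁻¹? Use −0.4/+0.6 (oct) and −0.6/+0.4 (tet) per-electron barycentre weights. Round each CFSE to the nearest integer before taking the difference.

In an octahedral site d⁹ (HS) is t₂g⁶ eg³, giving CFSE(oct) = -0.6Δo = -7404 cm⁻¹.
Tetrahedral e⁴ t₂⁵ gives -0.4Δₜ = -0.4 × (4/9) × 12340 = -2194 cm⁻¹.
OSPE = CFSE(oct) − CFSE(tet) = -7404 − (-2194) = -5210 cm⁻¹.

-5210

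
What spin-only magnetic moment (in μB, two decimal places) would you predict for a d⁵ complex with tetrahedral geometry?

Tetrahedral splitting is small, so the complex is high-spin.
Configuration: e^2 t2^3 → 5 unpaired electrons.
μ(spin-only) = √[5(5+2)] = √35 ≈ 5.92 μB.

5.92 μB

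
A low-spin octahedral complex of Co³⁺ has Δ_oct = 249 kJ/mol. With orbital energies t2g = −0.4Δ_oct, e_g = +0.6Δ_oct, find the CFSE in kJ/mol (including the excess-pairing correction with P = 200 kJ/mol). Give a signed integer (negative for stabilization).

Group 9 minus oxidation state +3 gives a d⁶ configuration for Co³⁺.
The d⁶ electrons fill as t2g^6 e_g^0.
CFSE(orbital) = 6×(-0.4Δ_oct) + 0×(0.6Δ_oct) = -2.4Δ_oct; with Δ_oct = 249 kJ/mol that is -598 kJ/mol.
Pairing penalty: 3 pairs vs 1 in the high-spin reference → 2 extra × P = 400 kJ/mol.
Combining: -598 + 400 = -198 kJ/mol.

-198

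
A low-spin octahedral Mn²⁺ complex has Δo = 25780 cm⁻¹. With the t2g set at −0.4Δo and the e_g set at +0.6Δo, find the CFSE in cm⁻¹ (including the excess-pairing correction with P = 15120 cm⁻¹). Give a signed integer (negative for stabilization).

-21320

Mn is in group 7, so Mn²⁺ is d⁵ (7 − 2 = 5).
The d⁵ electrons fill as t2g^5 e_g^0.
The orbital stabilization is -2.0Δo = -2.0 × 25780 = -51560 cm⁻¹.
High-spin d⁵ would be t2g^3 e_g^2 with 0 pairs; low-spin has 2, so 2 excess pairs cost +2P = +30240 cm⁻¹.
Net CFSE = -51560 + 30240 = -21320 cm⁻¹.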